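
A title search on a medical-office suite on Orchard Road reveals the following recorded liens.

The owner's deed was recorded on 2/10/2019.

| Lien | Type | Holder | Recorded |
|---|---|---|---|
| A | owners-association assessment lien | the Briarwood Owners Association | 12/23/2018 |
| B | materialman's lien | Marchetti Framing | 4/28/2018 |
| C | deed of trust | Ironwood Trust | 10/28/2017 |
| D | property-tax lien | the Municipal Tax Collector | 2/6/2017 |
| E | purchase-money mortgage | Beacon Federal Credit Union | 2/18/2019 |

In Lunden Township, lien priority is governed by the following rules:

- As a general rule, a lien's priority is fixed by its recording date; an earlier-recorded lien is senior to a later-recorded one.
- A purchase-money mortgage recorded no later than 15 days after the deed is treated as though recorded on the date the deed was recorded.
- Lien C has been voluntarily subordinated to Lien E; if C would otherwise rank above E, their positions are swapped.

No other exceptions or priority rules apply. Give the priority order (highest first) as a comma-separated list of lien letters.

Effective dates after the stated exceptions: E relates back to the deed date 2/10/2019.
By effective date: D (2/6/2017), C (10/28/2017), B (4/28/2018), A (12/23/2018), E (2/10/2019).
C would otherwise be senior to E, so under the subordination agreement C and E exchange positions.

D, E, B, A, C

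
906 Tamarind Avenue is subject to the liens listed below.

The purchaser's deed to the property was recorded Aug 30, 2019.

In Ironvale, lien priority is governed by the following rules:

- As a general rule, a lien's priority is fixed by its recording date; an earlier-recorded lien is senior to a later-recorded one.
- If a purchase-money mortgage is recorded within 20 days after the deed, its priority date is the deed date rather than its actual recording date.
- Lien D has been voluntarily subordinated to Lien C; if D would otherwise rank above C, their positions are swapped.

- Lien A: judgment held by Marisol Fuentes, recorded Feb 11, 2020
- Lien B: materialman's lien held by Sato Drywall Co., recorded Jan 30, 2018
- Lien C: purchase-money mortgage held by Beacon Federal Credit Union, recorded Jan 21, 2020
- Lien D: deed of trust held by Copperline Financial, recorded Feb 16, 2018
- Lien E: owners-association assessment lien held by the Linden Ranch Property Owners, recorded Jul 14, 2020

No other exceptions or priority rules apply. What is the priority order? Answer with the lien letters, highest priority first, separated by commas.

First, effective dates: C was recorded 144 days after the deed, outside the 20-day window, so it keeps its recording date.
By effective date, earliest first: B (Jan 30, 2018), D (Feb 16, 2018), C (Jan 21, 2020), A (Feb 11, 2020), E (Jul 14, 2020).
The subordination applies — D was senior to C — so D and C swap.

B, C, D, A, E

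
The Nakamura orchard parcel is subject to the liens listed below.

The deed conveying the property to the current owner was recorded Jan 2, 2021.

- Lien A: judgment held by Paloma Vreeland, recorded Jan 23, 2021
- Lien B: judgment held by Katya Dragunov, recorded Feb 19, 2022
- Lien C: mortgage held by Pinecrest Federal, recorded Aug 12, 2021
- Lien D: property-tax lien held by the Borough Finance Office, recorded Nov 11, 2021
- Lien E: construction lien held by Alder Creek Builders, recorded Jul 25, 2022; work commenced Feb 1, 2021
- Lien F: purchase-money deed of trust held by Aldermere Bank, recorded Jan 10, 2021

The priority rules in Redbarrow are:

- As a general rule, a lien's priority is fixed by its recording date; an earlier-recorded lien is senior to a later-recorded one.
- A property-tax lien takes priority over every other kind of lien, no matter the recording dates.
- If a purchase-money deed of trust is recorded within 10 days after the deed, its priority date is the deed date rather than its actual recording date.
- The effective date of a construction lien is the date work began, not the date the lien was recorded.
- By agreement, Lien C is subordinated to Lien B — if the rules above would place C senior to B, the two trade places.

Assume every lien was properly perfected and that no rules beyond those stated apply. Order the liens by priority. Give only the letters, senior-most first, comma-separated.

Effective dates: E relates back to Feb 1, 2021 (work commenced); F relates back to the deed date Jan 2, 2021.
D is a property-tax lien and takes priority over every other lien.
Remaining liens by effective date: F (Jan 2, 2021), A (Jan 23, 2021), E (Feb 1, 2021), C (Aug 12, 2021), B (Feb 19, 2022).
The subordination applies — C was senior to B — so C and B swap.

D, F, A, E, B, C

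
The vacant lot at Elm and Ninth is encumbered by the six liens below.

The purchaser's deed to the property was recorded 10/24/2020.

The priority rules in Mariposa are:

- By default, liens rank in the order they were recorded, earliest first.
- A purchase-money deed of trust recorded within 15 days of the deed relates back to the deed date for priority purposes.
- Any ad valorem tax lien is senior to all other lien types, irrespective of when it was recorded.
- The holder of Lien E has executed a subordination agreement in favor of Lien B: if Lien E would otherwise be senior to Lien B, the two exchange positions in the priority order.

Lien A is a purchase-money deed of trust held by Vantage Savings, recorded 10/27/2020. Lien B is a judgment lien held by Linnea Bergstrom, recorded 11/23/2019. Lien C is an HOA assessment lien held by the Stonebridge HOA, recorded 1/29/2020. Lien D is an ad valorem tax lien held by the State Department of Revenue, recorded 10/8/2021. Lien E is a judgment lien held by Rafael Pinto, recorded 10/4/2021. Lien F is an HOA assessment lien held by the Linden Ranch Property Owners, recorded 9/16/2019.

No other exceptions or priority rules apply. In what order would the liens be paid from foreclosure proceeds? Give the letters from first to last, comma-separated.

First, effective dates: A's effective date is the deed date, 10/24/2020.
D is an ad valorem tax lien and takes priority over every other lien.
Among the remaining liens, by effective date: F (9/16/2019), B (11/23/2019), C (1/29/2020), A (10/24/2020), E (10/4/2021).
E already ranks below B; the subordination has no effect.

D, F, B, C, A, E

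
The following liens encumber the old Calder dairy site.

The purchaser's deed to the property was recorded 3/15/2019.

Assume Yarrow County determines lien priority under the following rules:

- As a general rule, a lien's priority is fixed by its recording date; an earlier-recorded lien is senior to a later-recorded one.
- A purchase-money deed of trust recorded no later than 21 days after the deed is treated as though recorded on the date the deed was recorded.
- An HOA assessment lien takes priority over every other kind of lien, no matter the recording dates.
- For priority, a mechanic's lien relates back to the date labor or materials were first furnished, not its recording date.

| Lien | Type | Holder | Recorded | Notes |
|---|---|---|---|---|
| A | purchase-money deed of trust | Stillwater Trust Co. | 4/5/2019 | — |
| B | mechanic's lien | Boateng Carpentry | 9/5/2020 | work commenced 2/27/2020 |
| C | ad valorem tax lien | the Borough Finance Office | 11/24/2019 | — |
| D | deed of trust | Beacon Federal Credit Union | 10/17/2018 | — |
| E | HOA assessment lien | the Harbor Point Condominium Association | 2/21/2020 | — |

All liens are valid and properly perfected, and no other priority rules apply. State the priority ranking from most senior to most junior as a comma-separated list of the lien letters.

Effective dates after the stated exceptions: A's effective date is the deed date, 3/15/2019; B's effective date is 2/27/2020, when work began.
E, as an HOA assessment lien, has superpriority and ranks first.
Among the remaining liens, by effective date: D (10/17/2018), A (3/15/2019), C (11/24/2019), B (2/27/2020).

E, D, A, C, B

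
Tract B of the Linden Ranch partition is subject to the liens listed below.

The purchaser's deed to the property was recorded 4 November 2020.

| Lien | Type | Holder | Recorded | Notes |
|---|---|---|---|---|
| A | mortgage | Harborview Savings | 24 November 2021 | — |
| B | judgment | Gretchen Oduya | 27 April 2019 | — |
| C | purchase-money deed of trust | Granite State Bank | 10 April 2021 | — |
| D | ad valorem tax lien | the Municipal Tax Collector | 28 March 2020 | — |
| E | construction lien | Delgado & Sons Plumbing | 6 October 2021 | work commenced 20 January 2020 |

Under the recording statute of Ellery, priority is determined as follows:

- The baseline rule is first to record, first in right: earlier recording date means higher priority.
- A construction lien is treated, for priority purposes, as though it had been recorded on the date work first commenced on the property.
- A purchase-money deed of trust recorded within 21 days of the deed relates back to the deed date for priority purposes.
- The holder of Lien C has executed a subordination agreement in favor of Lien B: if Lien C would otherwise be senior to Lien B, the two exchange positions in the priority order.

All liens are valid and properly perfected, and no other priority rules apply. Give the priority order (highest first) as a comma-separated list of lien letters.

Effective dates after the stated exceptions: C missed the 21-day window (157 days after the deed), so its recording date stands; E is treated as recorded 20 January 2020, the work-commencement date.
By effective date: B (27 April 2019), E (20 January 2020), D (28 March 2020), C (10 April 2021), A (24 November 2021).
C already ranks below B; the subordination has no effect.

B, E, D, C, A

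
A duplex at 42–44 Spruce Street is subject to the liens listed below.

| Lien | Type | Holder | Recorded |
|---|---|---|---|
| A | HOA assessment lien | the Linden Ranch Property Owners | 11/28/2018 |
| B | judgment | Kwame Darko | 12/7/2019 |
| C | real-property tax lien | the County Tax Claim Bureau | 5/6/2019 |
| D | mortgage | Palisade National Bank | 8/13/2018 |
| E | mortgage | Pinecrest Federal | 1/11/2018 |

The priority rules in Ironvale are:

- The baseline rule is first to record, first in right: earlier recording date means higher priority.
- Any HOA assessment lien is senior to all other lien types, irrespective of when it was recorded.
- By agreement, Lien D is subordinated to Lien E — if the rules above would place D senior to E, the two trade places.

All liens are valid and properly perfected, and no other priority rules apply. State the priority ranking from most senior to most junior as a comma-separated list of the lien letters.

A is an HOA assessment lien, so it outranks all other liens regardless of date.
Among the remaining liens, by effective date: E (1/11/2018), D (8/13/2018), C (5/6/2019), B (12/7/2019).
D is already junior to E, so the subordination agreement changes nothing.

A, E, D, C, B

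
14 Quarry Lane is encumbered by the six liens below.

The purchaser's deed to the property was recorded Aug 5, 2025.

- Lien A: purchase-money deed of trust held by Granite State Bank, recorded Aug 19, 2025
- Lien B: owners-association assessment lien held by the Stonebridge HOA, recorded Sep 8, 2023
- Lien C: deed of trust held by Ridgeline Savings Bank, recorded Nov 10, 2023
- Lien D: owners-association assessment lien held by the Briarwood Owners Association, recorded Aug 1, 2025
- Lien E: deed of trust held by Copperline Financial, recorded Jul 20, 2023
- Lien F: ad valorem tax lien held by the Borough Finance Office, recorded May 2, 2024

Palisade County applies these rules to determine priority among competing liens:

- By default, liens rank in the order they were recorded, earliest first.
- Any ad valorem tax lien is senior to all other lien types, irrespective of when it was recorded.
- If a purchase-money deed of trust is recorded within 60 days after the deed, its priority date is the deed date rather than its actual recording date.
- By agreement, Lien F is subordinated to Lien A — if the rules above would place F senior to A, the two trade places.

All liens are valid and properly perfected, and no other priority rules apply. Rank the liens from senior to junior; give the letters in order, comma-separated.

A, E, B, C, D, F

First, effective dates: A relates back to the deed date Aug 5, 2025.
F is an ad valorem tax lien, so it outranks all other liens regardless of date.
Ordering the rest by effective date: E (Jul 20, 2023), B (Sep 8, 2023), C (Nov 10, 2023), D (Aug 1, 2025), A (Aug 5, 2025).
F would otherwise be senior to A, so under the subordination agreement F and A exchange positions.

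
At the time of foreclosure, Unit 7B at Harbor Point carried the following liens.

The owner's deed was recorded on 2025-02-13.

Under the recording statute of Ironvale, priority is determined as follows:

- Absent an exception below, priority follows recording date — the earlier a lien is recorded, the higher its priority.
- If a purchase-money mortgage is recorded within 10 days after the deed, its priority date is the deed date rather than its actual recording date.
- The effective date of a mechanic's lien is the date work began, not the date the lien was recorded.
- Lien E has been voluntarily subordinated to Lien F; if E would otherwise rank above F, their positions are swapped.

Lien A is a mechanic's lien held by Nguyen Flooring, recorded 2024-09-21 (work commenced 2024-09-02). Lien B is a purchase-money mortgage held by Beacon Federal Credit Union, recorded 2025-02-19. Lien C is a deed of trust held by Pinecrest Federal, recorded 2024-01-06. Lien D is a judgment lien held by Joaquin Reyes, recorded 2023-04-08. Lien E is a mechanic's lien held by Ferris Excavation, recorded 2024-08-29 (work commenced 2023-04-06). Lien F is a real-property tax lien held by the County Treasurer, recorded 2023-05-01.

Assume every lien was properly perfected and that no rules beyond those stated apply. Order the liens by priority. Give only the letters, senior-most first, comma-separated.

F, D, E, C, A, B

Effective dates after the stated exceptions: A relates back to 2024-09-02 (work commenced); B relates back to the deed date 2025-02-13; E is treated as recorded 2023-04-06, the work-commencement date.
Ordering by effective date: E (2023-04-06), D (2023-04-08), F (2023-05-01), C (2024-01-06), A (2024-09-02), B (2025-02-13).
Because E would otherwise rank above F, the subordination swaps them.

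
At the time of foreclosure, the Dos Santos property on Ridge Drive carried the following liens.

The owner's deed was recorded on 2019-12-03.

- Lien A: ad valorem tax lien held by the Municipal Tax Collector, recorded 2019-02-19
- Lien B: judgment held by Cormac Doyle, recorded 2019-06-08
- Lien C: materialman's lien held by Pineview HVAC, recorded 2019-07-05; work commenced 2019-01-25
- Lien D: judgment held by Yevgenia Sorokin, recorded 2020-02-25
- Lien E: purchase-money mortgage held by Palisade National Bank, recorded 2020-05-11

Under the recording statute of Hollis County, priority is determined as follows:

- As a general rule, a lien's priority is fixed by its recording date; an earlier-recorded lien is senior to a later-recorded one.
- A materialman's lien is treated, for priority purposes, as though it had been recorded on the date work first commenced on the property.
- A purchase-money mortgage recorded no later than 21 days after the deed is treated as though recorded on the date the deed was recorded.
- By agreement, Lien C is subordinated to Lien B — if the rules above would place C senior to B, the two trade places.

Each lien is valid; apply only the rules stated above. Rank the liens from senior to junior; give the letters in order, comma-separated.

First, effective dates: C relates back to 2019-01-25 (work commenced); E missed the 21-day window (160 days after the deed), so its recording date stands.
By effective date, earliest first: C (2019-01-25), A (2019-02-19), B (2019-06-08), D (2020-02-25), E (2020-05-11).
C is senior to B before the subordination, so the two trade places.

B, A, C, D, E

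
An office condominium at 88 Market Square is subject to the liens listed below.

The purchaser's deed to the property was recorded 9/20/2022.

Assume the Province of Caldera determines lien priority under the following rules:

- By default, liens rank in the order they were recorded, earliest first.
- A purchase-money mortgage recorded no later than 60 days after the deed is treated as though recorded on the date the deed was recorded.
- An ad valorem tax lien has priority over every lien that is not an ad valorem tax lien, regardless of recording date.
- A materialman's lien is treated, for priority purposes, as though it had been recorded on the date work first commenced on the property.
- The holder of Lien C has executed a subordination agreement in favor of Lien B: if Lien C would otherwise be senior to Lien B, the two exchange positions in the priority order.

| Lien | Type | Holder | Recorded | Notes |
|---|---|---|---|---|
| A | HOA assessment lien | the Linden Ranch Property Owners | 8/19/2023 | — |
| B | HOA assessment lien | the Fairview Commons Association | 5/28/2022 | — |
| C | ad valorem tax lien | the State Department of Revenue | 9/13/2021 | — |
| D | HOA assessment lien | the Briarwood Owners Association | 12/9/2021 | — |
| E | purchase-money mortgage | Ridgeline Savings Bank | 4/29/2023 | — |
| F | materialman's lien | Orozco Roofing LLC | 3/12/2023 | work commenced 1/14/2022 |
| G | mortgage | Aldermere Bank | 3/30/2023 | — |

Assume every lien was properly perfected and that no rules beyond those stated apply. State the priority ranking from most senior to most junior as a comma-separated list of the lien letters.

Effective dates after the stated exceptions: E missed the 60-day window (221 days after the deed), so its recording date stands; F relates back to 1/14/2022 (work commenced).
C is an ad valorem tax lien and takes priority over every other lien.
Remaining liens by effective date: D (12/9/2021), F (1/14/2022), B (5/28/2022), G (3/30/2023), E (4/29/2023), A (8/19/2023).
C would otherwise be senior to B, so under the subordination agreement C and B exchange positions.

B, D, F, C, G, E, A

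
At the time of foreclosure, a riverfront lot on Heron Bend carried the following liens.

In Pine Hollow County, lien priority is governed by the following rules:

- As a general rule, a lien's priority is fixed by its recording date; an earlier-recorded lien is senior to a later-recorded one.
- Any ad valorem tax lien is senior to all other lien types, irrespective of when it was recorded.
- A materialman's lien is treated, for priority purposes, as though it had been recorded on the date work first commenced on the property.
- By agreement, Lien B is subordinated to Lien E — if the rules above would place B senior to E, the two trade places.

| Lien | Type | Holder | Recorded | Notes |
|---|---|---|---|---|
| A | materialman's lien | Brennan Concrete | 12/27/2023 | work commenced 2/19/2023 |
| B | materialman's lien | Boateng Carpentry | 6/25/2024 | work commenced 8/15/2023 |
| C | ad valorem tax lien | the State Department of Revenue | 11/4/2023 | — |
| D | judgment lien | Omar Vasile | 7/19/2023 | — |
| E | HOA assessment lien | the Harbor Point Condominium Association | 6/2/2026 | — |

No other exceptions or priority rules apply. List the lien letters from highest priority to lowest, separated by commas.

Effective dates: A's effective date is 2/19/2023, when work began; B is treated as recorded 8/15/2023, the work-commencement date.
C is an ad valorem tax lien and takes priority over every other lien.
Remaining liens by effective date: A (2/19/2023), D (7/19/2023), B (8/15/2023), E (6/2/2026).
The subordination applies — B was senior to E — so B and E swap.

C, A, D, E, B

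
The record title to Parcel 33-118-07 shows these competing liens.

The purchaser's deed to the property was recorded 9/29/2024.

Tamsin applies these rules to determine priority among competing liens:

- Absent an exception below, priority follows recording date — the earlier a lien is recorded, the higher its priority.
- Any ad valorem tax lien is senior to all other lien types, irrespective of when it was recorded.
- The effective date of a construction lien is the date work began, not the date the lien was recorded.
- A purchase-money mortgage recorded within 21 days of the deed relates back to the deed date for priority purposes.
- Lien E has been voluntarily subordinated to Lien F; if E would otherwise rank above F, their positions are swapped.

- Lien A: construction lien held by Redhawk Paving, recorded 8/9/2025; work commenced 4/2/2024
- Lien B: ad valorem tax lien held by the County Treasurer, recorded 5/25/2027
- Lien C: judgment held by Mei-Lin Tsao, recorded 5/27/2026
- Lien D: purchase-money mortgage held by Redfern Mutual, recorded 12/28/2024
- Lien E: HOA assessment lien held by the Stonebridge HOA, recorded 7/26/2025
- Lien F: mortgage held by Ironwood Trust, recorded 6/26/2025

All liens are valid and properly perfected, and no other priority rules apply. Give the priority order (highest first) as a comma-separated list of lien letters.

Effective dates: A's effective date is 4/2/2024, when work began; D was recorded 90 days after the deed — beyond 21 days — so no relation-back applies.
B, as an ad valorem tax lien, has superpriority and ranks first.
Among the remaining liens, by effective date: A (4/2/2024), D (12/28/2024), F (6/26/2025), E (7/26/2025), C (5/27/2026).
Since E is not senior to F, the subordination leaves the order unchanged.

B, A, D, F, E, C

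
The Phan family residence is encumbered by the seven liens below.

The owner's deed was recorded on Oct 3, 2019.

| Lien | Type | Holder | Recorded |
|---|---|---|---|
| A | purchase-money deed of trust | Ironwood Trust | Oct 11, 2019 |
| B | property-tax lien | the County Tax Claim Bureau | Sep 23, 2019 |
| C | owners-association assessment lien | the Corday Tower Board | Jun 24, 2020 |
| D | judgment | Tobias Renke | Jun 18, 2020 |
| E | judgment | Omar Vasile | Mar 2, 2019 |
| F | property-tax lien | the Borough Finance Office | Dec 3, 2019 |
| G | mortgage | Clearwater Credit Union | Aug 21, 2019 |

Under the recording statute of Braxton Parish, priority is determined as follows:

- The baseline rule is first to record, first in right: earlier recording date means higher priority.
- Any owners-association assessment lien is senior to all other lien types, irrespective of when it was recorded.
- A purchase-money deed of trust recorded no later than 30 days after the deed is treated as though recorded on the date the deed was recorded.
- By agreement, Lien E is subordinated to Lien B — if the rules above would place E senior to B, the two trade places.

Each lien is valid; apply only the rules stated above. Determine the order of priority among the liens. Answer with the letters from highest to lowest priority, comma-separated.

Effective dates after the stated exceptions: A was recorded within the 30-day window, so its effective date is the deed date Oct 3, 2019.
C is an owners-association assessment lien, so it outranks all other liens regardless of date.
Remaining liens by effective date: E (Mar 2, 2019), G (Aug 21, 2019), B (Sep 23, 2019), A (Oct 3, 2019), F (Dec 3, 2019), D (Jun 18, 2020).
E is senior to B before the subordination, so the two trade places.

C, B, G, E, A, F, D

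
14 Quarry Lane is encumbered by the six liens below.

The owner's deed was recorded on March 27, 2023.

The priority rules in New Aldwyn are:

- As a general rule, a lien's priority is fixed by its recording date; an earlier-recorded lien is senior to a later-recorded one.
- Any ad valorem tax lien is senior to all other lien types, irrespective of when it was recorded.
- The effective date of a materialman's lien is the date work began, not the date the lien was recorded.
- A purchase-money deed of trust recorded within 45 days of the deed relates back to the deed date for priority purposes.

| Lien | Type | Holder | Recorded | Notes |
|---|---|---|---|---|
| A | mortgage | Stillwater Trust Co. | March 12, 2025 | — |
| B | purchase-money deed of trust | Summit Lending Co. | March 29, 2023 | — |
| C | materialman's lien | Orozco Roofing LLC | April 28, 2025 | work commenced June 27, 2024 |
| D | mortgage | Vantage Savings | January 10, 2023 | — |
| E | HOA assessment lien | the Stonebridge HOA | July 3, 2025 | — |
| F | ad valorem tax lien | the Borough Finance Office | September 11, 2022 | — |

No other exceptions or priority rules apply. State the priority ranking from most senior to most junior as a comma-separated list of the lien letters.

Adjusting effective dates: B was recorded within the 45-day window, so its effective date is the deed date March 27, 2023; C is treated as recorded June 27, 2024, the work-commencement date.
F, as an ad valorem tax lien, has superpriority and ranks first.
Remaining liens by effective date: D (January 10, 2023), B (March 27, 2023), C (June 27, 2024), A (March 12, 2025), E (July 3, 2025).

F, D, B, C, A, E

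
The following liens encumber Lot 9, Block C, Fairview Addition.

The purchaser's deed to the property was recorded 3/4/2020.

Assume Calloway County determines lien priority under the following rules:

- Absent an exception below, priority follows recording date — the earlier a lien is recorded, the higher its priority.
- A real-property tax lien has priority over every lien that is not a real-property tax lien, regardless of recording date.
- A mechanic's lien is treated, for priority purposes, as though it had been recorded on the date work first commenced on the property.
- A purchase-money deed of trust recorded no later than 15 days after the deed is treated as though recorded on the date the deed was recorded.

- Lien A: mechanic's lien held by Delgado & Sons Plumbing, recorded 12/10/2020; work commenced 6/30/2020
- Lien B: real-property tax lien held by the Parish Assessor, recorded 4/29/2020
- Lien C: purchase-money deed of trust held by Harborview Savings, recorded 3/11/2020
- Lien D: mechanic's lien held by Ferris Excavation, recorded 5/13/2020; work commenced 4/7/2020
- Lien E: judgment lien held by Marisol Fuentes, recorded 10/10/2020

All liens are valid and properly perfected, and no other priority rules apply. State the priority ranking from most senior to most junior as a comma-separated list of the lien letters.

Adjusting effective dates: A's effective date is 6/30/2020, when work began; C relates back to the deed date 3/4/2020; D is treated as recorded 4/7/2020, the work-commencement date.
As a real-property tax lien, B is senior to every other lien.
Among the remaining liens, by effective date: C (3/4/2020), D (4/7/2020), A (6/30/2020), E (10/10/2020).

B, C, D, A, E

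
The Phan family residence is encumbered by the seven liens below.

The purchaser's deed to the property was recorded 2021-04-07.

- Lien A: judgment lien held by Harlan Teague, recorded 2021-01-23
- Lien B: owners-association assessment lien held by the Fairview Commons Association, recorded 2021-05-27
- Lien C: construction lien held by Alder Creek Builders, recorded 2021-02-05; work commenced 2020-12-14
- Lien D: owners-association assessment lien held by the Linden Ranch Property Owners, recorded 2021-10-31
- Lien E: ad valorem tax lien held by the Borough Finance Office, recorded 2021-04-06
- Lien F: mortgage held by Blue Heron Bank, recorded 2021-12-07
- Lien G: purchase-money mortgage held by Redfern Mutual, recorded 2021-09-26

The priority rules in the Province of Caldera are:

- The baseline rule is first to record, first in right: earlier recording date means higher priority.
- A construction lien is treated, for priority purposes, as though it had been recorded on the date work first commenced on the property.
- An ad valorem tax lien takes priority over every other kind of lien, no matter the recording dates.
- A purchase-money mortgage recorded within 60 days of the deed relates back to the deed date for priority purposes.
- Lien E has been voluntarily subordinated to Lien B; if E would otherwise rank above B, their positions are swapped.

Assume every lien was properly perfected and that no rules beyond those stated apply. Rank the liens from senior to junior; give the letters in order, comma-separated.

B, C, A, E, G, D, F

First, effective dates: C's effective date is 2020-12-14, when work began; G missed the 60-day window (172 days after the deed), so its recording date stands.
E is an ad valorem tax lien and takes priority over every other lien.
Remaining liens by effective date: C (2020-12-14), A (2021-01-23), B (2021-05-27), G (2021-09-26), D (2021-10-31), F (2021-12-07).
E is senior to B before the subordination, so the two trade places.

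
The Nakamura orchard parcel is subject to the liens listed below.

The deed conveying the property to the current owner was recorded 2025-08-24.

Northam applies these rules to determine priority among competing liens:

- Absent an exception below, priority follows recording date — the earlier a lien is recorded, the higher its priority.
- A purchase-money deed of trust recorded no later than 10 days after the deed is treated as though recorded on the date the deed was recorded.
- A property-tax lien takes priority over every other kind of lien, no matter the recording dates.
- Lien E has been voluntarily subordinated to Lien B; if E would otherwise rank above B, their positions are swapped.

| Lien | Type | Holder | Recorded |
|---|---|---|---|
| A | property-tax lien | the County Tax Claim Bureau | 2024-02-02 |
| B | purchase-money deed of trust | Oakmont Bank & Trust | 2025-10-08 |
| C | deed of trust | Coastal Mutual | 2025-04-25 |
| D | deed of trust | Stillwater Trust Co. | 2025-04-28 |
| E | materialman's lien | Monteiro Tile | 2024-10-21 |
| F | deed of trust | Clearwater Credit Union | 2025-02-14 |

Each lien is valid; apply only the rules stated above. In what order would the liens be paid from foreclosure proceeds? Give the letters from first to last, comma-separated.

Effective dates after the stated exceptions: B was recorded 45 days after the deed, outside the 10-day window, so it keeps its recording date.
A, as a property-tax lien, has superpriority and ranks first.
Ordering the rest by effective date: E (2024-10-21), F (2025-02-14), C (2025-04-25), D (2025-04-28), B (2025-10-08).
The subordination applies — E was senior to B — so E and B swap.

A, B, F, C, D, E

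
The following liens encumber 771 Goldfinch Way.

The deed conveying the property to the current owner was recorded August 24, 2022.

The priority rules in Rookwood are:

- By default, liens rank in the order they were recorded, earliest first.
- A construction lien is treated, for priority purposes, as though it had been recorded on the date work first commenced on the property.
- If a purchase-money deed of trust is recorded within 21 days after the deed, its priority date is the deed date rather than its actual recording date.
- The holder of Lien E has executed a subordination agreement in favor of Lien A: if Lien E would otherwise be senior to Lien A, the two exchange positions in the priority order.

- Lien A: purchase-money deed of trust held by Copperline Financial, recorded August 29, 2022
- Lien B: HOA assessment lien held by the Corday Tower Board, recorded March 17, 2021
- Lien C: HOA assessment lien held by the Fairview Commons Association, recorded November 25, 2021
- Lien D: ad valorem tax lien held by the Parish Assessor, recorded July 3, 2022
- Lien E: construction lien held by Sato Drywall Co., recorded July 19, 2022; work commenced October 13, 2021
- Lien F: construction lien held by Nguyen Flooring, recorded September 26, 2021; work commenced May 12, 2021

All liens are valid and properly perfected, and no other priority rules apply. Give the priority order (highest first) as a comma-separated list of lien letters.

First, effective dates: A was recorded within the 21-day window, so its effective date is the deed date August 24, 2022; E is treated as recorded October 13, 2021, the work-commencement date; F is treated as recorded May 12, 2021, the work-commencement date.
Ordering by effective date: B (March 17, 2021), F (May 12, 2021), E (October 13, 2021), C (November 25, 2021), D (July 3, 2022), A (August 24, 2022).
Because E would otherwise rank above A, the subordination swaps them.

B, F, A, C, D, E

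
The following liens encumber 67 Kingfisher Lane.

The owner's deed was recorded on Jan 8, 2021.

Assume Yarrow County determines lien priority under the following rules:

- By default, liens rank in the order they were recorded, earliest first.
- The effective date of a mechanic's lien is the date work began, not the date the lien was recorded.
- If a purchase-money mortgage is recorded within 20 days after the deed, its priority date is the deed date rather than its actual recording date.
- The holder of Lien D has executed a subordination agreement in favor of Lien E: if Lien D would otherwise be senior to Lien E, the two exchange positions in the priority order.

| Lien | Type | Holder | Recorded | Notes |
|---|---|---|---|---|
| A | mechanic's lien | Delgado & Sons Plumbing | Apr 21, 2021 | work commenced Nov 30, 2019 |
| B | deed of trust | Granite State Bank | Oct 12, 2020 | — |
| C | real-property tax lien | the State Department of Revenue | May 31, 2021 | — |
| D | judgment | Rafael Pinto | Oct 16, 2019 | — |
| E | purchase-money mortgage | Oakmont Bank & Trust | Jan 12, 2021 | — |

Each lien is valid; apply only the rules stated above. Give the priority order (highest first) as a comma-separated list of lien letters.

Effective dates after the stated exceptions: A's effective date is Nov 30, 2019, when work began; E's effective date is the deed date, Jan 8, 2021.
Ordering by effective date: D (Oct 16, 2019), A (Nov 30, 2019), B (Oct 12, 2020), E (Jan 8, 2021), C (May 31, 2021).
D is senior to E before the subordination, so the two trade places.

E, A, B, D, C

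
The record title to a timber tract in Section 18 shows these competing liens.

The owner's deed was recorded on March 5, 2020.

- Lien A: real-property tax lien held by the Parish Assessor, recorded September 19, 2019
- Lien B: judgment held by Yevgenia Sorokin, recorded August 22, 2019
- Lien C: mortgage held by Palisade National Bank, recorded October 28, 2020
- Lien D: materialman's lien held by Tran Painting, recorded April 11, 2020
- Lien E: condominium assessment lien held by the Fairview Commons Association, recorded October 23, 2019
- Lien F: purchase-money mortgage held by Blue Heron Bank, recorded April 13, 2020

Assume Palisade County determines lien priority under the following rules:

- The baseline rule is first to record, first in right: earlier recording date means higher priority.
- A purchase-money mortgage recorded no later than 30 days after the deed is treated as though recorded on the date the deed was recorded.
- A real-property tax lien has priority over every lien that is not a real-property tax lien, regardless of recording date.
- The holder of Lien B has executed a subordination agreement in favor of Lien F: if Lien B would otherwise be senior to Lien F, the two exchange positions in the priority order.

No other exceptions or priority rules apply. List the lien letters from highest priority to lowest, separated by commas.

A, F, E, D, B, C

Effective dates: F was recorded 39 days after the deed, outside the 30-day window, so it keeps its recording date.
A is a real-property tax lien and takes priority over every other lien.
Among the remaining liens, by effective date: B (August 22, 2019), E (October 23, 2019), D (April 11, 2020), F (April 13, 2020), C (October 28, 2020).
The subordination applies — B was senior to F — so B and F swap.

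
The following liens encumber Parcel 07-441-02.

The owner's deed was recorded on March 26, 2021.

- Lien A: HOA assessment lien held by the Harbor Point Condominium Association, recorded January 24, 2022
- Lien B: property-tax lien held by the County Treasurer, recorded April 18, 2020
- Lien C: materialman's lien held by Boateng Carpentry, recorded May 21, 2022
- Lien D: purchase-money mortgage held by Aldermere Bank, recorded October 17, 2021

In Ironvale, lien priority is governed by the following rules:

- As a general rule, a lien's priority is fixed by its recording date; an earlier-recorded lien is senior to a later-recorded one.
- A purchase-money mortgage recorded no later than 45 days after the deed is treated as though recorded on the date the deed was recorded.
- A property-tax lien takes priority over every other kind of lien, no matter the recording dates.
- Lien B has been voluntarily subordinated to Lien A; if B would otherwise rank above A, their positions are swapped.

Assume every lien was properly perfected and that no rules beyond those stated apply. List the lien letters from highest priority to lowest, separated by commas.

A, D, B, C

Effective dates: D was recorded 205 days after the deed — beyond 45 days — so no relation-back applies.
As a property-tax lien, B is senior to every other lien.
Remaining liens by effective date: D (October 17, 2021), A (January 24, 2022), C (May 21, 2022).
Because B would otherwise rank above A, the subordination swaps them.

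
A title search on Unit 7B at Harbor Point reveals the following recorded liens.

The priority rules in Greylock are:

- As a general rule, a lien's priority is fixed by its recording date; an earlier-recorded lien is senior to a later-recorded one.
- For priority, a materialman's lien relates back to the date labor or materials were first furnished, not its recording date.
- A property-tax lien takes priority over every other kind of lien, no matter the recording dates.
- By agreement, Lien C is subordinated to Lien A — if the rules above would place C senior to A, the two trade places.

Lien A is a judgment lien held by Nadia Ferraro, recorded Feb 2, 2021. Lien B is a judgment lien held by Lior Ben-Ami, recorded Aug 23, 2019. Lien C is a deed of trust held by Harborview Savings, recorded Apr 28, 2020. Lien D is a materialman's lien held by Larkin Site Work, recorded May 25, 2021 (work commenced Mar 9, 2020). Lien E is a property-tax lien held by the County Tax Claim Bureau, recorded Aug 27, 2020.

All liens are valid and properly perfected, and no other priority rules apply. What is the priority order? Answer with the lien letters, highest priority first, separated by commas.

First, effective dates: D is treated as recorded Mar 9, 2020, the work-commencement date.
As a property-tax lien, E is senior to every other lien.
Ordering the rest by effective date: B (Aug 23, 2019), D (Mar 9, 2020), C (Apr 28, 2020), A (Feb 2, 2021).
Because C would otherwise rank above A, the subordination swaps them.

E, B, D, A, C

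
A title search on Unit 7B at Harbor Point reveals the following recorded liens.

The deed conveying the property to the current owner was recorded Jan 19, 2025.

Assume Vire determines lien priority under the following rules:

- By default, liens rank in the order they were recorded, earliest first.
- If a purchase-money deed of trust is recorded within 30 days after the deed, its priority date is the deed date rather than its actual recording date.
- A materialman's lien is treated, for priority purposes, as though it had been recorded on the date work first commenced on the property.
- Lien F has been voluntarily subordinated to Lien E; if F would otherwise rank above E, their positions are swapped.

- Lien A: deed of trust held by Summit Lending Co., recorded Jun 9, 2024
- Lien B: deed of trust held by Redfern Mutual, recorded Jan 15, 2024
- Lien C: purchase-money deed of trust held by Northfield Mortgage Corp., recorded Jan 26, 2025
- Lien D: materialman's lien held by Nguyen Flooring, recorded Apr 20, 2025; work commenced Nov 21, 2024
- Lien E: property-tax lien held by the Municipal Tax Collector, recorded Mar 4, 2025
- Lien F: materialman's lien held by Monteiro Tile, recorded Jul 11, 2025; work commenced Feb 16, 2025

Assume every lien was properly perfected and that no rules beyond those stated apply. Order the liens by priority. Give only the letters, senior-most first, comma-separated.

B, A, D, C, E, F

Effective dates after the stated exceptions: C relates back to the deed date Jan 19, 2025; D's effective date is Nov 21, 2024, when work began; F's effective date is Feb 16, 2025, when work began.
By effective date, earliest first: B (Jan 15, 2024), A (Jun 9, 2024), D (Nov 21, 2024), C (Jan 19, 2025), F (Feb 16, 2025), E (Mar 4, 2025).
F would otherwise be senior to E, so under the subordination agreement F and E exchange positions.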